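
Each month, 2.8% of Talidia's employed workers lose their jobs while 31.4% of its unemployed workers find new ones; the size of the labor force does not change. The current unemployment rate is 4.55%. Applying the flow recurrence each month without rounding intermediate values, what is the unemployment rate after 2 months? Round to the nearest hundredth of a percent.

Unemployment rate after two months ≈ 6.61%.

With a fixed labor force, u_{t+1} = u_t + s·(1−u_t) − f·u_t = u_t·(1−s−f) + s.
Here 1−s−f = 0.658 and s = 0.028.
u_1 = 0.045500 × 0.658 + 0.028 = 0.057939.
u_2 = 0.057939 × 0.658 + 0.028 = 0.066124.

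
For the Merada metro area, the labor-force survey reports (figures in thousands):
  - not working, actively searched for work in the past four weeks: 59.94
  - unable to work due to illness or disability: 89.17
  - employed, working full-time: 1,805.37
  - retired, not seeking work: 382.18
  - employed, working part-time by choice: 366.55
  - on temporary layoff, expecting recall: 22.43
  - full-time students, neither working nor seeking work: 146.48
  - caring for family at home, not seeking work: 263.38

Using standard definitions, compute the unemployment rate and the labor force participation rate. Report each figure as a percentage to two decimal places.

Employed = 1,805.37 + 366.55 = 2,171.92 thousand.
Unemployed = 59.94 + 22.43 = 82.37 thousand (jobless and actively searching, or on temporary layoff).
Labor force = 2,171.92 + 82.37 = 2,254.29 thousand.
Not in labor force = 89.17 + 382.18 + 146.48 + 263.38 = 881.21 thousand (those not working and not actively searching are outside the labor force).
Civilian working-age population = 2,254.29 + 881.21 = 3,135.50 thousand.
Unemployment rate = 82.37 / 2,254.29 = 3.65%.
Labor force participation rate = 2,254.29 / 3,135.50 = 71.90%.

Unemployment rate ≈ 3.65%; labor force participation rate ≈ 71.90%.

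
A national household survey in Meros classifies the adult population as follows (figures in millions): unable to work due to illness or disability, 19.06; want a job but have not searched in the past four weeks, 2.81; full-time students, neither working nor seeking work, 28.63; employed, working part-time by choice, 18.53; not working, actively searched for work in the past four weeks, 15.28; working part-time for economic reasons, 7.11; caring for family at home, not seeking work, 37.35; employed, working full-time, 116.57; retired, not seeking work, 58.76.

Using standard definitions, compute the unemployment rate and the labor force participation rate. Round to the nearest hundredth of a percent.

Employed = 18.53 + 7.11 + 116.57 = 142.21 million (anyone who worked, including part-time for economic reasons, counts as employed).
Unemployed = 15.28 million.
Labor force = 142.21 + 15.28 = 157.49 million.
Not in labor force = 19.06 + 2.81 + 28.63 + 37.35 + 58.76 = 146.61 million (those not working and not actively searching are outside the labor force — including those who want a job but have given up searching).
Civilian working-age population = 157.49 + 146.61 = 304.10 million.
Unemployment rate = 15.28 / 157.49 = 9.70%.
Labor force participation rate = 157.49 / 304.10 = 51.79%.

Unemployment rate ≈ 9.70%; labor force participation rate ≈ 51.79%.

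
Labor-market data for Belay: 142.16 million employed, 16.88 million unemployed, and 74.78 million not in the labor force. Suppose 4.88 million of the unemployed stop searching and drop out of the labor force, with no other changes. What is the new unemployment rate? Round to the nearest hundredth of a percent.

New unemployment rate ≈ 7.78%.

Initially, labor force = 142.16 + 16.88 = 159.04 million, so u = 16.88/159.04 = 10.61%.
After the change, unemployed and labor force both fall by 4.88 → E = 142.16, U = 12.00, labor force = 154.16 million.
New unemployment rate = 12.00 / 154.16 = 7.78%.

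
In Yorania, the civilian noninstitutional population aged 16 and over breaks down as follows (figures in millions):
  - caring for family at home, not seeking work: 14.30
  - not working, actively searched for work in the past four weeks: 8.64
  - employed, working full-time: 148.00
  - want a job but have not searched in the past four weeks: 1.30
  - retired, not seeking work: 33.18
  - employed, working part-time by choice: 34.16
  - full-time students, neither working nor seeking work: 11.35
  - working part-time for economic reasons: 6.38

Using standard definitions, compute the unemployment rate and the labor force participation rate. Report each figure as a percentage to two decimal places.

Employed = 148.00 + 34.16 + 6.38 = 188.54 million (anyone who worked, including part-time for economic reasons, counts as employed).
Unemployed = 8.64 million.
Labor force = 188.54 + 8.64 = 197.18 million.
Not in labor force = 14.30 + 1.30 + 33.18 + 11.35 = 60.13 million (those not working and not actively searching are outside the labor force — including those who want a job but have given up searching).
Civilian working-age population = 197.18 + 60.13 = 257.31 million.
Unemployment rate = 8.64 / 197.18 = 4.38%.
Labor force participation rate = 197.18 / 257.31 = 76.63%.

Unemployment rate ≈ 4.38%; labor force participation rate ≈ 76.63%.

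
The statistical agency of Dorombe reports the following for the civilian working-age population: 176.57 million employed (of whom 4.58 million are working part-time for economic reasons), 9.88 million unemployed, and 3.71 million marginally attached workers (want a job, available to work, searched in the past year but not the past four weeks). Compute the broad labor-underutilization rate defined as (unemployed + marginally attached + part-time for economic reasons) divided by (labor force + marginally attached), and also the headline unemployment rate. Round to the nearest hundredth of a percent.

Labor force = 176.57 + 9.88 = 186.45 million.
Numerator = 9.88 + 3.71 + 4.58 = 18.17 million.
Denominator = 186.45 + 3.71 = 190.16 million.
Broad rate = 18.17 / 190.16 = 9.56%.
Headline unemployment rate = 9.88 / 186.45 = 5.30%.

Broad underutilization rate ≈ 9.56%; headline unemployment rate ≈ 5.30%.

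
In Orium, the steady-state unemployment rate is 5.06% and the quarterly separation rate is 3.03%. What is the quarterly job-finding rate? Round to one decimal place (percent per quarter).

From u* = s/(s+f): f = s·(1−u)/u.
f = 3.03 × (1 − 0.0506) / 0.0506 = 2.8767 / 0.0506 ≈ 56.9% per quarter.

Job-finding rate ≈ 56.9% per quarter.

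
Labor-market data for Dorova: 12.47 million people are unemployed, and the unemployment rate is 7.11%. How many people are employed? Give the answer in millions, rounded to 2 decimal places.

About 162.92 million are employed.

Labor force = U / u = 12.47 / 0.0711 ≈ 175.39 million.
Employed = labor force − unemployed = 175.39 − 12.47 = 162.92 million.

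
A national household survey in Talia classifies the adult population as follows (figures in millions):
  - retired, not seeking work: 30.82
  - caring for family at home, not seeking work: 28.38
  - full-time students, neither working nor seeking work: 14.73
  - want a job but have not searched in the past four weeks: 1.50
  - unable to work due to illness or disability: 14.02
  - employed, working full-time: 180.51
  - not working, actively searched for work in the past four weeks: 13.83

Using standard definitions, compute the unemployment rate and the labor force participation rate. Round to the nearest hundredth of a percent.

Unemployment rate ≈ 7.12%; labor force participation rate ≈ 68.48%.

Employed = 180.51 million.
Unemployed = 13.83 million.
Labor force = 180.51 + 13.83 = 194.34 million.
Not in labor force = 30.82 + 28.38 + 14.73 + 1.50 + 14.02 = 89.45 million (those not working and not actively searching are outside the labor force — including those who want a job but have given up searching).
Civilian working-age population = 194.34 + 89.45 = 283.79 million.
Unemployment rate = 13.83 / 194.34 = 7.12%.
Labor force participation rate = 194.34 / 283.79 = 68.48%.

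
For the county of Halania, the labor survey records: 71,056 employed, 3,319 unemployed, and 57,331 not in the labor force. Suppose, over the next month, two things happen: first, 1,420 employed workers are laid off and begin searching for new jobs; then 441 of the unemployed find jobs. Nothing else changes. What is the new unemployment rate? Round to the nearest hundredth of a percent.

New unemployment rate ≈ 5.78%.

Initially, labor force = 71,056 + 3,319 = 74,375, so u = 3,319/74,375 = 4.46%.
After the first change, employed falls and unemployed rises by 1,420; labor force unchanged → E = 69,636, U = 4,739, labor force = 74,375.
After the second change, unemployed falls and employed rises by 441; labor force unchanged → E = 70,077, U = 4,298, labor force = 74,375.
New unemployment rate = 4,298 / 74,375 = 5.78%.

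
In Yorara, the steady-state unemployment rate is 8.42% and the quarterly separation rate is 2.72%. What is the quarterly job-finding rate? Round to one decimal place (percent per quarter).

From u* = s/(s+f): f = s·(1−u)/u.
f = 2.72 × (1 − 0.0842) / 0.0842 = 2.4910 / 0.0842 ≈ 29.6% per quarter.

Job-finding rate ≈ 29.6% per quarter.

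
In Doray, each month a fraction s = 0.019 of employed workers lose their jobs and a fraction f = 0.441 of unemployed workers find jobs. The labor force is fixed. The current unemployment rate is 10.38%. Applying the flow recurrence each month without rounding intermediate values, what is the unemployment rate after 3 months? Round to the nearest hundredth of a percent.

With a fixed labor force, u_{t+1} = u_t + s·(1−u_t) − f·u_t = u_t·(1−s−f) + s.
Here 1−s−f = 0.540 and s = 0.019.
u_1 = 0.103800 × 0.540 + 0.019 = 0.075052.
u_2 = 0.075052 × 0.540 + 0.019 = 0.059528.
u_3 = 0.059528 × 0.540 + 0.019 = 0.051145.

Unemployment rate after three months ≈ 5.11%.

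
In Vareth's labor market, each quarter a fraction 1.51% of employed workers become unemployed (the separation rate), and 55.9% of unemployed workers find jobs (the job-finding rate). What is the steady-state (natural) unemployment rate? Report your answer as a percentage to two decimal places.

Steady-state unemployment rate ≈ 2.63%.

At steady state the flows balance: s·E = f·U, so U/(E+U) = s/(s+f).
u* = 1.51 / (1.51 + 55.9) = 1.51 / 57.41 = 2.63%.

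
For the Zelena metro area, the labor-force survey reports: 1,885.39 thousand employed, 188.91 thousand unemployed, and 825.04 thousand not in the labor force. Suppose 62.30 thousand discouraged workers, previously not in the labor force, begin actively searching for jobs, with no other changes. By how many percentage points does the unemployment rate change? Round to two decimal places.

Initially, labor force = 1,885.39 + 188.91 = 2,074.30 thousand, so u = 188.91/2,074.30 = 9.11%.
After the change, unemployed and labor force both rise by 62.30 → E = 1,885.39, U = 251.21, labor force = 2,136.60 thousand.
New unemployment rate = 251.21 / 2,136.60 = 11.76%.
Change = 11.76% − 9.11% = +2.65 percentage points.

The unemployment rate changes by +2.65 percentage points.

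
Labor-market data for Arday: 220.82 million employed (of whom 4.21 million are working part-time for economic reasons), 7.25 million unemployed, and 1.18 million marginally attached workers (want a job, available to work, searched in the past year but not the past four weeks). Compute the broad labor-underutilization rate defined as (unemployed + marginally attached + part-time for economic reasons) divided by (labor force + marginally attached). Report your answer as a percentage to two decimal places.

Labor force = 220.82 + 7.25 = 228.07 million.
Numerator = 7.25 + 1.18 + 4.21 = 12.64 million.
Denominator = 228.07 + 1.18 = 229.25 million.
Broad rate = 12.64 / 229.25 = 5.51%.

Broad underutilization rate ≈ 5.51%.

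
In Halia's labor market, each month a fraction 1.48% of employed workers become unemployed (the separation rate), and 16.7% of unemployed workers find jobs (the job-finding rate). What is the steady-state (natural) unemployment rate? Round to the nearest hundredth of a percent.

At steady state the flows balance: s·E = f·U, so U/(E+U) = s/(s+f).
u* = 1.48 / (1.48 + 16.7) = 1.48 / 18.18 = 8.14%.

Steady-state unemployment rate ≈ 8.14%.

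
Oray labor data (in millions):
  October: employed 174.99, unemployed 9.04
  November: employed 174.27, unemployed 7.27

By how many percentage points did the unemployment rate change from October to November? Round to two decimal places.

October: labor force = 174.99 + 9.04 = 184.03; u = 9.04/184.03 = 4.91%.
November: labor force = 174.27 + 7.27 = 181.54; u = 7.27/181.54 = 4.00%.
Change = 4.00% − 4.91% = −0.91 pp.

The unemployment rate changed by −0.91 percentage points.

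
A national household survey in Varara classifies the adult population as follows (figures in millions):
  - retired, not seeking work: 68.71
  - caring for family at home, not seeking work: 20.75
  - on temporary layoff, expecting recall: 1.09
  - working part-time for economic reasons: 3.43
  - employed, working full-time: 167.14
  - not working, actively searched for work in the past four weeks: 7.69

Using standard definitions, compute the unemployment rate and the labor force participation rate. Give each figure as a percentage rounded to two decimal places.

Employed = 3.43 + 167.14 = 170.57 million (anyone who worked, including part-time for economic reasons, counts as employed).
Unemployed = 1.09 + 7.69 = 8.78 million (jobless and actively searching, or on temporary layoff).
Labor force = 170.57 + 8.78 = 179.35 million.
Not in labor force = 68.71 + 20.75 = 89.46 million (those not working and not actively searching are outside the labor force).
Civilian working-age population = 179.35 + 89.46 = 268.81 million.
Unemployment rate = 8.78 / 179.35 = 4.90%.
Labor force participation rate = 179.35 / 268.81 = 66.72%.

Unemployment rate ≈ 4.90%; labor force participation rate ≈ 66.72%.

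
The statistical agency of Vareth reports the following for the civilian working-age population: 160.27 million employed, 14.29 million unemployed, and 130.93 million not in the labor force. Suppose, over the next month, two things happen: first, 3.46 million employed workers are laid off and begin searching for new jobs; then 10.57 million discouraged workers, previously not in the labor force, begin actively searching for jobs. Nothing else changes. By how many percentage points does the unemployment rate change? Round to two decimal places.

The unemployment rate changes by +7.11 percentage points.

Initially, labor force = 160.27 + 14.29 = 174.56 million, so u = 14.29/174.56 = 8.19%.
After the first change, employed falls and unemployed rises by 3.46; labor force unchanged → E = 156.81, U = 17.75, labor force = 174.56 million.
After the second change, unemployed and labor force both rise by 10.57 → E = 156.81, U = 28.32, labor force = 185.13 million.
New unemployment rate = 28.32 / 185.13 = 15.30%.
Change = 15.30% − 8.19% = +7.11 percentage points.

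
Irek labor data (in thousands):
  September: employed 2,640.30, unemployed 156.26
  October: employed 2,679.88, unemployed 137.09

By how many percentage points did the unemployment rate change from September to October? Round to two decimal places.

September: labor force = 2,640.30 + 156.26 = 2,796.56; u = 156.26/2,796.56 = 5.59%.
October: labor force = 2,679.88 + 137.09 = 2,816.97; u = 137.09/2,816.97 = 4.87%.
Change = 4.87% − 5.59% = −0.72 pp.

The unemployment rate changed by −0.72 percentage points.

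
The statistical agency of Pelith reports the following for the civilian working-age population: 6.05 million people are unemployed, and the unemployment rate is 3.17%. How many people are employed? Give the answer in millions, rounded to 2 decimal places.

Labor force = U / u = 6.05 / 0.0317 ≈ 190.85 million.
Employed = labor force − unemployed = 190.85 − 6.05 = 184.80 million.

About 184.80 million are employed.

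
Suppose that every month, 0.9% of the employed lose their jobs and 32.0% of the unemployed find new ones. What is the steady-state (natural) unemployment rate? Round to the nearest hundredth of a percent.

Steady-state unemployment rate ≈ 2.74%.

At steady state the flows balance: s·E = f·U, so U/(E+U) = s/(s+f).
u* = 0.9 / (0.9 + 32.0) = 0.9 / 32.90 = 2.74%.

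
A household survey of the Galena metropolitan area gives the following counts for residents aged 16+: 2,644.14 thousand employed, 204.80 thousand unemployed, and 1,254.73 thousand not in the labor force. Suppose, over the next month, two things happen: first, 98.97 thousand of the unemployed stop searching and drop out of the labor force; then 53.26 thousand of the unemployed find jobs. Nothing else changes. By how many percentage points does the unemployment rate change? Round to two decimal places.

The unemployment rate changes by −5.28 percentage points.

Initially, labor force = 2,644.14 + 204.80 = 2,848.94 thousand, so u = 204.80/2,848.94 = 7.19%.
After the first change, unemployed and labor force both fall by 98.97 → E = 2,644.14, U = 105.83, labor force = 2,749.97 thousand.
After the second change, unemployed falls and employed rises by 53.26; labor force unchanged → E = 2,697.40, U = 52.57, labor force = 2,749.97 thousand.
New unemployment rate = 52.57 / 2,749.97 = 1.91%.
Change = 1.91% − 7.19% = −5.28 percentage points.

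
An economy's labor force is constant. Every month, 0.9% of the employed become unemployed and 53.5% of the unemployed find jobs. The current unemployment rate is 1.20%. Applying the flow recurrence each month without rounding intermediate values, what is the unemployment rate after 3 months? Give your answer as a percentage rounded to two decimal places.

Unemployment rate after three months ≈ 1.61%.

With a fixed labor force, u_{t+1} = u_t + s·(1−u_t) − f·u_t = u_t·(1−s−f) + s.
Here 1−s−f = 0.456 and s = 0.009.
u_1 = 0.012000 × 0.456 + 0.009 = 0.014472.
u_2 = 0.014472 × 0.456 + 0.009 = 0.015599.
u_3 = 0.015599 × 0.456 + 0.009 = 0.016113.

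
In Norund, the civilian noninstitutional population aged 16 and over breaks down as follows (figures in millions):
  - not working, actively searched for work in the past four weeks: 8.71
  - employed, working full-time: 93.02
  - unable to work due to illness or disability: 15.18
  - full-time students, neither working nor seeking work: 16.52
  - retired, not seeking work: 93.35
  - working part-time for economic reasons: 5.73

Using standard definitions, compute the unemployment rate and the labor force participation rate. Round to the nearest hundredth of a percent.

Unemployment rate ≈ 8.11%; labor force participation rate ≈ 46.22%.

Employed = 93.02 + 5.73 = 98.75 million (anyone who worked, including part-time for economic reasons, counts as employed).
Unemployed = 8.71 million.
Labor force = 98.75 + 8.71 = 107.46 million.
Not in labor force = 15.18 + 16.52 + 93.35 = 125.05 million (those not working and not actively searching are outside the labor force).
Civilian working-age population = 107.46 + 125.05 = 232.51 million.
Unemployment rate = 8.71 / 107.46 = 8.11%.
Labor force participation rate = 107.46 / 232.51 = 46.22%.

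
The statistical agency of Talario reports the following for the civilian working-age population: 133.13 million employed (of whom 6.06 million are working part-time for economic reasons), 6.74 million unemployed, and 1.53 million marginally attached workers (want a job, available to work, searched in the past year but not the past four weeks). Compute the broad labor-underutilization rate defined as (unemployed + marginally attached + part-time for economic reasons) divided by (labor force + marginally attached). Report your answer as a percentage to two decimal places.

Broad underutilization rate ≈ 10.13%.

Labor force = 133.13 + 6.74 = 139.87 million.
Numerator = 6.74 + 1.53 + 6.06 = 14.33 million.
Denominator = 139.87 + 1.53 = 141.40 million.
Broad rate = 14.33 / 141.40 = 10.13%.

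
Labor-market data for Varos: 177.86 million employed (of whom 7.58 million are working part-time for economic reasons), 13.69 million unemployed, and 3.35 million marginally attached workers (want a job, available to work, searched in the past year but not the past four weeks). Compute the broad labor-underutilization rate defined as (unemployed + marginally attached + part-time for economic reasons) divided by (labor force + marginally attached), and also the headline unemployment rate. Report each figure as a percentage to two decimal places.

Broad underutilization rate ≈ 12.63%; headline unemployment rate ≈ 7.15%.

Labor force = 177.86 + 13.69 = 191.55 million.
Numerator = 13.69 + 3.35 + 7.58 = 24.62 million.
Denominator = 191.55 + 3.35 = 194.90 million.
Broad rate = 24.62 / 194.90 = 12.63%.
Headline unemployment rate = 13.69 / 191.55 = 7.15%.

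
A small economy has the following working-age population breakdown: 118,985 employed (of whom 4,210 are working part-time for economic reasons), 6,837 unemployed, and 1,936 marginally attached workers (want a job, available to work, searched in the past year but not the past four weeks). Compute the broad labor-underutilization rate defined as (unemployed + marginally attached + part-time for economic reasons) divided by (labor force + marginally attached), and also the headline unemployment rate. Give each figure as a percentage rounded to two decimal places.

Broad underutilization rate ≈ 10.16%; headline unemployment rate ≈ 5.43%.

Labor force = 118,985 + 6,837 = 125,822.
Numerator = 6,837 + 1,936 + 4,210 = 12,983.
Denominator = 125,822 + 1,936 = 127,758.
Broad rate = 12,983 / 127,758 = 10.16%.
Headline unemployment rate = 6,837 / 125,822 = 5.43%.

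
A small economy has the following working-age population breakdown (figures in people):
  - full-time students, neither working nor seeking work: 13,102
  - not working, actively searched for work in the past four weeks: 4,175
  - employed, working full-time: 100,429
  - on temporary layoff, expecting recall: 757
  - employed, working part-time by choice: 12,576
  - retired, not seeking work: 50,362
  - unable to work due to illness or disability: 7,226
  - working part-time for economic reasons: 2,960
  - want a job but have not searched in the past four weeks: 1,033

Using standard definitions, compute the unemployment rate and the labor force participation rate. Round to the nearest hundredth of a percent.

Unemployment rate ≈ 4.08%; labor force participation rate ≈ 62.76%.

Employed = 100,429 + 12,576 + 2,960 = 115,965 (anyone who worked, including part-time for economic reasons, counts as employed).
Unemployed = 4,175 + 757 = 4,932 (jobless and actively searching, or on temporary layoff).
Labor force = 115,965 + 4,932 = 120,897.
Not in labor force = 13,102 + 50,362 + 7,226 + 1,033 = 71,723 (those not working and not actively searching are outside the labor force — including those who want a job but have given up searching).
Civilian working-age population = 120,897 + 71,723 = 192,620.
Unemployment rate = 4,932 / 120,897 = 4.08%.
Labor force participation rate = 120,897 / 192,620 = 62.76%.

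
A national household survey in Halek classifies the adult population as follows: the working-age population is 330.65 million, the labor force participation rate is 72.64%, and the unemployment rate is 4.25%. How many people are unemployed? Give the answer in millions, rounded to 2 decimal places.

About 10.21 million are unemployed.

Labor force = 0.7264 × 330.65 = 240.18 million.
Unemployed = 0.0425 × 240.18 ≈ 10.21 million.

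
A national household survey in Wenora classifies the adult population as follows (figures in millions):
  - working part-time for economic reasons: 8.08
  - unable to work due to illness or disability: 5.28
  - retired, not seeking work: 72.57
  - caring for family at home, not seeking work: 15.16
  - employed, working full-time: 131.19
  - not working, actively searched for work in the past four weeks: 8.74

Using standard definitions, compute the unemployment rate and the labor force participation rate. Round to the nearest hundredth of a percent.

Unemployment rate ≈ 5.91%; labor force participation rate ≈ 61.41%.

Employed = 8.08 + 131.19 = 139.27 million (anyone who worked, including part-time for economic reasons, counts as employed).
Unemployed = 8.74 million.
Labor force = 139.27 + 8.74 = 148.01 million.
Not in labor force = 5.28 + 72.57 + 15.16 = 93.01 million (those not working and not actively searching are outside the labor force).
Civilian working-age population = 148.01 + 93.01 = 241.02 million.
Unemployment rate = 8.74 / 148.01 = 5.91%.
Labor force participation rate = 148.01 / 241.02 = 61.41%.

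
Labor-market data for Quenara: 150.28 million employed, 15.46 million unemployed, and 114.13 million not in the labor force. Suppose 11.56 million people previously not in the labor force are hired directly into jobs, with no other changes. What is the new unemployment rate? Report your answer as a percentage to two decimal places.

New unemployment rate ≈ 8.72%.

Initially, labor force = 150.28 + 15.46 = 165.74 million, so u = 15.46/165.74 = 9.33%.
After the change, employed and labor force both rise by 11.56; unemployed unchanged → E = 161.84, U = 15.46, labor force = 177.30 million.
New unemployment rate = 15.46 / 177.30 = 8.72%.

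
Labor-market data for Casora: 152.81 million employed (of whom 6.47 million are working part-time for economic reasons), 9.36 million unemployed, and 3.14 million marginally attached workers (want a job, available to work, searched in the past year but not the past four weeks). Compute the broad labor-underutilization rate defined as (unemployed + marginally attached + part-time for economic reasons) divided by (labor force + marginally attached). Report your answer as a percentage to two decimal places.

Labor force = 152.81 + 9.36 = 162.17 million.
Numerator = 9.36 + 3.14 + 6.47 = 18.97 million.
Denominator = 162.17 + 3.14 = 165.31 million.
Broad rate = 18.97 / 165.31 = 11.48%.

Broad underutilization rate ≈ 11.48%.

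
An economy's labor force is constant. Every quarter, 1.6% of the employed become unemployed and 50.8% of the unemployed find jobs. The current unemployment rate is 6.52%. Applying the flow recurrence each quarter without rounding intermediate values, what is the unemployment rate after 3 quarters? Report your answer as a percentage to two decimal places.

Unemployment rate after three quarters ≈ 3.43%.

With a fixed labor force, u_{t+1} = u_t + s·(1−u_t) − f·u_t = u_t·(1−s−f) + s.
Here 1−s−f = 0.476 and s = 0.016.
u_1 = 0.065200 × 0.476 + 0.016 = 0.047035.
u_2 = 0.047035 × 0.476 + 0.016 = 0.038389.
u_3 = 0.038389 × 0.476 + 0.016 = 0.034273.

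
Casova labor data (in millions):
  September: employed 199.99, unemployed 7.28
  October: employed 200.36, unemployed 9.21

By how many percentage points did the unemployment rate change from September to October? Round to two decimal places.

September: labor force = 199.99 + 7.28 = 207.27; u = 7.28/207.27 = 3.51%.
October: labor force = 200.36 + 9.21 = 209.57; u = 9.21/209.57 = 4.39%.
Change = 4.39% − 3.51% = +0.88 pp.

The unemployment rate changed by +0.88 percentage points.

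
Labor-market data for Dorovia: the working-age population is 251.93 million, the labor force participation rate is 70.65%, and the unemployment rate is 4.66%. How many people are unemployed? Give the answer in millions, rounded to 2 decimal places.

Labor force = 0.7065 × 251.93 = 177.99 million.
Unemployed = 0.0466 × 177.99 ≈ 8.29 million.

About 8.29 million are unemployed.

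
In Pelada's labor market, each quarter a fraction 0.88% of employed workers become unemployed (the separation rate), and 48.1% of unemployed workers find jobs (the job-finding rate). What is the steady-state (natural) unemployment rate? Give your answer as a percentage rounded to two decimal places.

At steady state the flows balance: s·E = f·U, so U/(E+U) = s/(s+f).
u* = 0.88 / (0.88 + 48.1) = 0.88 / 48.98 = 1.80%.

Steady-state unemployment rate ≈ 1.80%.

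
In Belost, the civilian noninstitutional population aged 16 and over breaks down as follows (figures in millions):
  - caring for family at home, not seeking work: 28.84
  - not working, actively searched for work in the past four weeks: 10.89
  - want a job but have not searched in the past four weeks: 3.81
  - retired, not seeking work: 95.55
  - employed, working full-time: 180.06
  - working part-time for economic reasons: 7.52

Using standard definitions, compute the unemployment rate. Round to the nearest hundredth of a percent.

Employed = 180.06 + 7.52 = 187.58 million (anyone who worked, including part-time for economic reasons, counts as employed).
Unemployed = 10.89 million.
Labor force = 187.58 + 10.89 = 198.47 million.
Unemployment rate = 10.89 / 198.47 = 5.49%.

Unemployment rate ≈ 5.49%.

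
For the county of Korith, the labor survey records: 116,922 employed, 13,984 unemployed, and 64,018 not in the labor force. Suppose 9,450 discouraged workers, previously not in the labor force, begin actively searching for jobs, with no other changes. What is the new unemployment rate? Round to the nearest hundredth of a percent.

New unemployment rate ≈ 16.70%.

Initially, labor force = 116,922 + 13,984 = 130,906, so u = 13,984/130,906 = 10.68%.
After the change, unemployed and labor force both rise by 9,450 → E = 116,922, U = 23,434, labor force = 140,356.
New unemployment rate = 23,434 / 140,356 = 16.70%.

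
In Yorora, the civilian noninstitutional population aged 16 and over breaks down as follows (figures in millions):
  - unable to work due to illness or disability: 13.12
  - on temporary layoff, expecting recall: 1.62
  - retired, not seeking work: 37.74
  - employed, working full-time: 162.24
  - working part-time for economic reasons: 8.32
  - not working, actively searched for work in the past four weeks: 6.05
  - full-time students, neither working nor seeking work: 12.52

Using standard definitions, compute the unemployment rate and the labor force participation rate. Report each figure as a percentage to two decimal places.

Employed = 162.24 + 8.32 = 170.56 million (anyone who worked, including part-time for economic reasons, counts as employed).
Unemployed = 1.62 + 6.05 = 7.67 million (jobless and actively searching, or on temporary layoff).
Labor force = 170.56 + 7.67 = 178.23 million.
Not in labor force = 13.12 + 37.74 + 12.52 = 63.38 million (those not working and not actively searching are outside the labor force).
Civilian working-age population = 178.23 + 63.38 = 241.61 million.
Unemployment rate = 7.67 / 178.23 = 4.30%.
Labor force participation rate = 178.23 / 241.61 = 73.77%.

Unemployment rate ≈ 4.30%; labor force participation rate ≈ 73.77%.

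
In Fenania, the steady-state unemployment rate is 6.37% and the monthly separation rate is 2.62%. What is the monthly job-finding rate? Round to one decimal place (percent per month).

Job-finding rate ≈ 38.5% per month.

From u* = s/(s+f): f = s·(1−u)/u.
f = 2.62 × (1 − 0.0637) / 0.0637 = 2.4531 / 0.0637 ≈ 38.5% per month.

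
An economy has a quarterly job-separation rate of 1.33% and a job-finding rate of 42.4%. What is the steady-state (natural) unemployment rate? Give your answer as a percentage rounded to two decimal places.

At steady state the flows balance: s·E = f·U, so U/(E+U) = s/(s+f).
u* = 1.33 / (1.33 + 42.4) = 1.33 / 43.73 = 3.04%.

Steady-state unemployment rate ≈ 3.04%.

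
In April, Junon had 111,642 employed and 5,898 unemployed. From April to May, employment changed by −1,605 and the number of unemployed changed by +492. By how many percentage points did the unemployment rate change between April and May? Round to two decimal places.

The unemployment rate changed by +0.47 percentage points.

April: labor force = 111,642 + 5,898 = 117,540; u = 5,898/117,540 = 5.02%.
May: labor force = 110,037 + 6,390 = 116,427; u = 6,390/116,427 = 5.49%.
Change = 5.49% − 5.02% = +0.47 pp.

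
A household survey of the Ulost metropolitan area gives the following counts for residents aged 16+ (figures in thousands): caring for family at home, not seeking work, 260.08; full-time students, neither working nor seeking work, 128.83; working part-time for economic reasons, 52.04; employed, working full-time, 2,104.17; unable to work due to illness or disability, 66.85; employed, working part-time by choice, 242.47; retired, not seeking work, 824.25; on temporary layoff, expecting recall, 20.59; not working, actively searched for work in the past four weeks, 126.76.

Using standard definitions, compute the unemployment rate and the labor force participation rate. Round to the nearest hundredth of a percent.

Unemployment rate ≈ 5.79%; labor force participation rate ≈ 66.54%.

Employed = 52.04 + 2,104.17 + 242.47 = 2,398.68 thousand (anyone who worked, including part-time for economic reasons, counts as employed).
Unemployed = 20.59 + 126.76 = 147.35 thousand (jobless and actively searching, or on temporary layoff).
Labor force = 2,398.68 + 147.35 = 2,546.03 thousand.
Not in labor force = 260.08 + 128.83 + 66.85 + 824.25 = 1,280.01 thousand (those not working and not actively searching are outside the labor force).
Civilian working-age population = 2,546.03 + 1,280.01 = 3,826.04 thousand.
Unemployment rate = 147.35 / 2,546.03 = 5.79%.
Labor force participation rate = 2,546.03 / 3,826.04 = 66.54%.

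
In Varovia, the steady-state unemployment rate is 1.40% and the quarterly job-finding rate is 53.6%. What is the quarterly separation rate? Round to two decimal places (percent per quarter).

From u* = s/(s+f): s = u·f/(1−u).
s = 0.0140 × 53.6 / (1 − 0.0140) = 0.7504 / 0.9860 ≈ 0.76% per quarter.

Separation rate ≈ 0.76% per quarter.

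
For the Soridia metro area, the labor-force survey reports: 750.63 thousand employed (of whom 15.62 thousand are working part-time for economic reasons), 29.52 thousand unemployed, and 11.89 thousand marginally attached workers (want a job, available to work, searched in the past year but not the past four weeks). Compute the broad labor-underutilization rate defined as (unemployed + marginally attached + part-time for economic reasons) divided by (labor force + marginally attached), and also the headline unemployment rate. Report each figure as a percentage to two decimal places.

Broad underutilization rate ≈ 7.20%; headline unemployment rate ≈ 3.78%.

Labor force = 750.63 + 29.52 = 780.15 thousand.
Numerator = 29.52 + 11.89 + 15.62 = 57.03 thousand.
Denominator = 780.15 + 11.89 = 792.04 thousand.
Broad rate = 57.03 / 792.04 = 7.20%.
Headline unemployment rate = 29.52 / 780.15 = 3.78%.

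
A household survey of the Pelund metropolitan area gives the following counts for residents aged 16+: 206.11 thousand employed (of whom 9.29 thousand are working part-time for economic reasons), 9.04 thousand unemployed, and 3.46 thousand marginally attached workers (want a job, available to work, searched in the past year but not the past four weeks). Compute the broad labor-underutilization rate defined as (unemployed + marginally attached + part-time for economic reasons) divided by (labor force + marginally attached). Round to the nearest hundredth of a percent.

Broad underutilization rate ≈ 9.97%.

Labor force = 206.11 + 9.04 = 215.15 thousand.
Numerator = 9.04 + 3.46 + 9.29 = 21.79 thousand.
Denominator = 215.15 + 3.46 = 218.61 thousand.
Broad rate = 21.79 / 218.61 = 9.97%.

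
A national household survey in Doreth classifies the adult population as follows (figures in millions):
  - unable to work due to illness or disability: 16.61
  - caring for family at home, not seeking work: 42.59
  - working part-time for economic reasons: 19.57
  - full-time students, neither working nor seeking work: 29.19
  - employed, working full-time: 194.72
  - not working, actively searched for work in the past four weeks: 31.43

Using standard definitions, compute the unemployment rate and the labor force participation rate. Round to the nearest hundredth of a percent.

Unemployment rate ≈ 12.79%; labor force participation rate ≈ 73.54%.

Employed = 19.57 + 194.72 = 214.29 million (anyone who worked, including part-time for economic reasons, counts as employed).
Unemployed = 31.43 million.
Labor force = 214.29 + 31.43 = 245.72 million.
Not in labor force = 16.61 + 42.59 + 29.19 = 88.39 million (those not working and not actively searching are outside the labor force).
Civilian working-age population = 245.72 + 88.39 = 334.11 million.
Unemployment rate = 31.43 / 245.72 = 12.79%.
Labor force participation rate = 245.72 / 334.11 = 73.54%.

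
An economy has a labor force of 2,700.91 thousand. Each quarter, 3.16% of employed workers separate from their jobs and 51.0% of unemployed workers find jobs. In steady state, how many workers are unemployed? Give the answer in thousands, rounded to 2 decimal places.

Steady-state unemployment rate u* = s/(s+f) = 3.16/(3.16+51.0) = 0.058346.
Unemployed = u* × labor force = 0.058346 × 2,700.91 ≈ 157.59 thousand.

About 157.59 thousand are unemployed in steady state.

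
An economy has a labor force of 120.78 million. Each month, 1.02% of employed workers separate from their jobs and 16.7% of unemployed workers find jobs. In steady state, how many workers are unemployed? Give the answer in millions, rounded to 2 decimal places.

Steady-state unemployment rate u* = s/(s+f) = 1.02/(1.02+16.7) = 0.057562.
Unemployed = u* × labor force = 0.057562 × 120.78 ≈ 6.95 million.

About 6.95 million are unemployed in steady state.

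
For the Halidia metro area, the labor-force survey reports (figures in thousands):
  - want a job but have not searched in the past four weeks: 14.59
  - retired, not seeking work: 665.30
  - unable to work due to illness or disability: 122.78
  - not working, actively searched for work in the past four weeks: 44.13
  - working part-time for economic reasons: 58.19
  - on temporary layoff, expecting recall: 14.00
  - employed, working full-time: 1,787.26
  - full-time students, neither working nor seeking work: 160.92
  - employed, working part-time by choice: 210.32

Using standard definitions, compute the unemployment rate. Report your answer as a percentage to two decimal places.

Employed = 58.19 + 1,787.26 + 210.32 = 2,055.77 thousand (anyone who worked, including part-time for economic reasons, counts as employed).
Unemployed = 44.13 + 14.00 = 58.13 thousand (jobless and actively searching, or on temporary layoff).
Labor force = 2,055.77 + 58.13 = 2,113.90 thousand.
Unemployment rate = 58.13 / 2,113.90 = 2.75%.

Unemployment rate ≈ 2.75%.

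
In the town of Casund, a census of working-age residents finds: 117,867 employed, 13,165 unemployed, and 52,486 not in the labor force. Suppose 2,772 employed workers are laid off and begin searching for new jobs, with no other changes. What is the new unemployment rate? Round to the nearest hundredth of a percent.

New unemployment rate ≈ 12.16%.

Initially, labor force = 117,867 + 13,165 = 131,032, so u = 13,165/131,032 = 10.05%.
After the change, employed falls and unemployed rises by 2,772; labor force unchanged → E = 115,095, U = 15,937, labor force = 131,032.
New unemployment rate = 15,937 / 131,032 = 12.16%.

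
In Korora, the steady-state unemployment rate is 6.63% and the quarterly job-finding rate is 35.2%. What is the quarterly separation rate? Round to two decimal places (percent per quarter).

Separation rate ≈ 2.50% per quarter.

From u* = s/(s+f): s = u·f/(1−u).
s = 0.0663 × 35.2 / (1 − 0.0663) = 2.3338 / 0.9337 ≈ 2.50% per quarter.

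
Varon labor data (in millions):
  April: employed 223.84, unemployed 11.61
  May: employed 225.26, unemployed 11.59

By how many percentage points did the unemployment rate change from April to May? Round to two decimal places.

The unemployment rate changed by −0.04 percentage points.

April: labor force = 223.84 + 11.61 = 235.45; u = 11.61/235.45 = 4.93%.
May: labor force = 225.26 + 11.59 = 236.85; u = 11.59/236.85 = 4.89%.
Change = 4.89% − 4.93% = −0.04 pp.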